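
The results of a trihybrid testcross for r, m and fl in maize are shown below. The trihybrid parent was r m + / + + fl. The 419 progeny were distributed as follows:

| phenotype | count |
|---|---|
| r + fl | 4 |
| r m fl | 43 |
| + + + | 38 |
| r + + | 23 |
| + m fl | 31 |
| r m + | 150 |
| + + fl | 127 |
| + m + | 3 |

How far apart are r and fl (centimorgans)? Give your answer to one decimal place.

The two rarest classes, + m + and r + fl, are the double crossovers. Comparing them with the parentals, only the r allele has switched, so r is the middle locus and the order is fl – r – m.
Crossovers in the fl–r interval produce the single-crossover classes r m fl and + + + (43 + 38 = 81) plus the double crossovers (7).
RF(fl–r) = (81 + 7) / 419 = 88/419 = 0.2100 → 21.0 centimorgans.

21.0 centimorgans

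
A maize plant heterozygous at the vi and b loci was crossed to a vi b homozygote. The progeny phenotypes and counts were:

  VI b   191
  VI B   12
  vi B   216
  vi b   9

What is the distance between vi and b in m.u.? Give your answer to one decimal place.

4.9 m.u.

The two most frequent classes, VI b (191) and vi B (216), are the parental types, so the F1 was VI b / vi B.
The recombinant classes are VI B and vi b: 12 + 9 = 21.
Recombination frequency = 21/428 = 0.0491 ≈ 4.9%, i.e. 4.9 m.u.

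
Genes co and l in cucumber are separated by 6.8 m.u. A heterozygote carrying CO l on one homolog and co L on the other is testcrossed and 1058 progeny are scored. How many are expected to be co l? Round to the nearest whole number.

A map distance of 6.8 m.u. corresponds to a recombination frequency of 0.068.
The F1 is CO l / co L, so co l is a recombinant gamete class with expected frequency r/2 = 0.068/2 = 0.0340.
Expected number = 0.0340 × 1058 = 35.97 ≈ 36.

36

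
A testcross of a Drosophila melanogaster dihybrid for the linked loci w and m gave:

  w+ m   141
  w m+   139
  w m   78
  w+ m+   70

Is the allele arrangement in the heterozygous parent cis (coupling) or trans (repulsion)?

trans

The two most frequent classes are w+ m (141) and w m+ (139); these are the parental (non-recombinant) types.
So the F1 carried w+ m on one chromosome and w m+ on the other — the recessive alleles are on opposite chromosomes (trans / repulsion).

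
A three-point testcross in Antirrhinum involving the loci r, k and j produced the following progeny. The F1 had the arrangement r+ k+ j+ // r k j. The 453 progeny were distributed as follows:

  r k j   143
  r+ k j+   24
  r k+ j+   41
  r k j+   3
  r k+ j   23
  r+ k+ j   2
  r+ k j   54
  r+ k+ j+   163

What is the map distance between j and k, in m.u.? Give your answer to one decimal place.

11.5 m.u.

The two rarest classes, r+ k+ j and r k j+, are the double crossovers. Comparing them with the parentals, only the j allele has switched, so j is the middle locus and the order is r – j – k.
Crossovers in the j–k interval produce the single-crossover classes r+ k j+ and r k+ j (24 + 23 = 47) plus the double crossovers (5).
RF(j–k) = (47 + 5) / 453 = 52/453 = 0.1148 → 11.5 m.u.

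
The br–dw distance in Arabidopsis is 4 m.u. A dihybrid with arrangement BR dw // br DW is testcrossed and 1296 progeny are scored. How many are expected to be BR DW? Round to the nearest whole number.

26

A map distance of 4 m.u. corresponds to a recombination frequency of 0.040.
The F1 is BR dw / br DW, so BR DW is a recombinant gamete class with expected frequency r/2 = 0.040/2 = 0.0200.
Expected number = 0.0200 × 1296 = 25.92 ≈ 26.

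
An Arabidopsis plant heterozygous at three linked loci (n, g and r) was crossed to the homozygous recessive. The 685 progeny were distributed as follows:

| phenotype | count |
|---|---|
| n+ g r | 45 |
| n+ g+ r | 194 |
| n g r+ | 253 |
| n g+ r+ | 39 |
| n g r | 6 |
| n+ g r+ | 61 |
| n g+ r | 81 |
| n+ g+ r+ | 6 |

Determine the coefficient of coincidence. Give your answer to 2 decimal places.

The two most frequent reciprocal classes, n g r+ and n+ g+ r, are the parental types, so the F1 was n g r+ / n+ g+ r.
The two rarest classes, n g r and n+ g+ r+, are the double crossovers. Comparing them with the parentals, only the r allele has switched, so r is the middle locus and the order is n – r – g.
n–r: (142 + 12)/685 = 0.2248; r–g: (84 + 12)/685 = 0.1401.
Expected DCO frequency = 0.2248 × 0.1401 ≈ 0.03149; observed = 12/685 ≈ 0.01752.
Coefficient of coincidence = 0.01752/0.03149 ≈ 0.56.

0.56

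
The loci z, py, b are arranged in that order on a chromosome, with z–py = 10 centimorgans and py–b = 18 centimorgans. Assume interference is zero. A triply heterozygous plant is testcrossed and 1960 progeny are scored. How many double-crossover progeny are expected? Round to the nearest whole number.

35

Map distances give recombination frequencies of 0.100 and 0.180 for the two intervals.
With no interference, expected double-crossover frequency = 0.100 × 0.180 = 0.01800.
Expected number = 0.01800 × 1960 = 35.28 ≈ 35.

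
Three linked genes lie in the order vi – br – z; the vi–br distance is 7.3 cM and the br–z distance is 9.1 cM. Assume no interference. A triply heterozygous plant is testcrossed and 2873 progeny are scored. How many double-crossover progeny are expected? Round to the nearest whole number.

19

Map distances give recombination frequencies of 0.073 and 0.091 for the two intervals.
With no interference, expected double-crossover frequency = 0.073 × 0.091 = 0.00664.
Expected number = 0.00664 × 2873 = 19.09 ≈ 19.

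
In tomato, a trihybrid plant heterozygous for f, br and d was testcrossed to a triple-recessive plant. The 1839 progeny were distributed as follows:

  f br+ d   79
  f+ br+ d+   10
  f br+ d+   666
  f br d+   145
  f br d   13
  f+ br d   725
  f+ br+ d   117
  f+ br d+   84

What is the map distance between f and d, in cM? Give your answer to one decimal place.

10.1 cM

The two most frequent reciprocal classes, f br+ d+ and f+ br d, are the parental types, so the F1 was f br+ d+ / f+ br d.
The two rarest classes, f+ br+ d+ and f br d, are the double crossovers. Comparing them with the parentals, only the f allele has switched, so f is the middle locus and the order is br – f – d.
Crossovers in the f–d interval produce the single-crossover classes f br+ d and f+ br d+ (79 + 84 = 163) plus the double crossovers (23).
RF(f–d) = (163 + 23) / 1839 = 186/1839 = 0.1011 → 10.1 cM.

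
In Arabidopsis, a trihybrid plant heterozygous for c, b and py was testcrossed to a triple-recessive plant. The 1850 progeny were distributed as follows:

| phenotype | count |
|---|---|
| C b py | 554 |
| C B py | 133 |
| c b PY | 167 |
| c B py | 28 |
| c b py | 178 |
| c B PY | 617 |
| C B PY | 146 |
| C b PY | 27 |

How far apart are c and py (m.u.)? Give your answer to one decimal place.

The two most frequent reciprocal classes, C b py and c B PY, are the parental types, so the F1 was C b py / c B PY.
The two rarest classes, C b PY and c B py, are the double crossovers. Comparing them with the parentals, only the py allele has switched, so py is the middle locus and the order is b – py – c.
Crossovers in the py–c interval produce the single-crossover classes c b py and C B PY (178 + 146 = 324) plus the double crossovers (55).
RF(py–c) = (324 + 55) / 1850 = 379/1850 = 0.2049 → 20.5 m.u.

20.5 m.u.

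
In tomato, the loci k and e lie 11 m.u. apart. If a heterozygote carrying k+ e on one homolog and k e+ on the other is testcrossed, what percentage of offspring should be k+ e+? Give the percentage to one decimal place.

A map distance of 11 m.u. corresponds to a recombination frequency of 0.110.
The F1 is k+ e / k e+, so k+ e+ is a recombinant gamete class with expected frequency r/2 = 0.110/2 = 0.0550.
That is 0.0550 = 5.5% of the progeny.

5.5%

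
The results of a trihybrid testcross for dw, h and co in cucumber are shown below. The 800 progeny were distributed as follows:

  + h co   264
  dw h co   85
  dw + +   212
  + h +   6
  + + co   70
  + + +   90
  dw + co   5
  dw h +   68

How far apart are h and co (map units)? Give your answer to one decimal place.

18.6 map units

The two most frequent reciprocal classes, + h co and dw + +, are the parental types, so the F1 was + h co / dw + +.
The two rarest classes, + h + and dw + co, are the double crossovers. Comparing them with the parentals, only the co allele has switched, so co is the middle locus and the order is h – co – dw.
Crossovers in the h–co interval produce the single-crossover classes + + co and dw h + (70 + 68 = 138) plus the double crossovers (11).
RF(h–co) = (138 + 11) / 800 = 149/800 = 0.1862 → 18.6 map units.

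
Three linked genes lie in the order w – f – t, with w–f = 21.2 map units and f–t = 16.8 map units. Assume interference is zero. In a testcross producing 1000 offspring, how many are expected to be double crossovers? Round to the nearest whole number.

Map distances give recombination frequencies of 0.212 and 0.168 for the two intervals.
With no interference, expected double-crossover frequency = 0.212 × 0.168 = 0.03562.
Expected number = 0.03562 × 1000 = 35.62 ≈ 36.

36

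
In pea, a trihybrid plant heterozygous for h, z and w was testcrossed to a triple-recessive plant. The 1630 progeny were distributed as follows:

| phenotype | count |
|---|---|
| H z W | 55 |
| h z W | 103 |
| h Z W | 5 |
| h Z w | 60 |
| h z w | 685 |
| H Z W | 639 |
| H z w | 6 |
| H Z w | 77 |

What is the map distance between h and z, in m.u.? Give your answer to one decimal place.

7.7 m.u.

The two most frequent reciprocal classes, h z w and H Z W, are the parental types, so the F1 was h z w / H Z W.
The two rarest classes, H z w and h Z W, are the double crossovers. Comparing them with the parentals, only the h allele has switched, so h is the middle locus and the order is w – h – z.
Crossovers in the h–z interval produce the single-crossover classes h Z w and H z W (60 + 55 = 115) plus the double crossovers (11).
RF(h–z) = (115 + 11) / 1630 = 126/1630 = 0.0773 → 7.7 m.u.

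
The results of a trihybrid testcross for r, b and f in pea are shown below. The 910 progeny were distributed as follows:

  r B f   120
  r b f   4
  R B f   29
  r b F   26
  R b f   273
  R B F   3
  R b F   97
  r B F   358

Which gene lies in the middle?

r

The two most frequent reciprocal classes, r B F and R b f, are the parental types, so the F1 was r B F / R b f.
The two rarest classes, R B F and r b f, are the double crossovers. Comparing them with the parentals, only the r allele has switched, so r is the middle locus and the order is f – r – b.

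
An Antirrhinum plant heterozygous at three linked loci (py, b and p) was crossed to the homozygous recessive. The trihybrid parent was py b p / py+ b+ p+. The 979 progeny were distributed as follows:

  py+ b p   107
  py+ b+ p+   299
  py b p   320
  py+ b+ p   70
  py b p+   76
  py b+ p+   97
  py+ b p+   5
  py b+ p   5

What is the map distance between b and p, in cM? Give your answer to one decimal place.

The two rarest classes, py b+ p and py+ b p+, are the double crossovers. Comparing them with the parentals, only the b allele has switched, so b is the middle locus and the order is p – b – py.
Crossovers in the p–b interval produce the single-crossover classes py b p+ and py+ b+ p (76 + 70 = 146) plus the double crossovers (10).
RF(p–b) = (146 + 10) / 979 = 156/979 = 0.1593 → 15.9 cM.

15.9 cM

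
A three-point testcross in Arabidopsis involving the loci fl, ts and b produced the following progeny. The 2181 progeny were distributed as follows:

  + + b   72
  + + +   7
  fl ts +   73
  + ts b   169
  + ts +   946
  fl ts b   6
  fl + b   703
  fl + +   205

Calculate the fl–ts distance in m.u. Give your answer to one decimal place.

7.2 m.u.

The two most frequent reciprocal classes, fl + b and + ts +, are the parental types, so the F1 was fl + b / + ts +.
The two rarest classes, fl ts b and + + +, are the double crossovers. Comparing them with the parentals, only the ts allele has switched, so ts is the middle locus and the order is b – ts – fl.
Crossovers in the ts–fl interval produce the single-crossover classes + + b and fl ts + (72 + 73 = 145) plus the double crossovers (13).
RF(ts–fl) = (145 + 13) / 2181 = 158/2181 = 0.0724 → 7.2 m.u.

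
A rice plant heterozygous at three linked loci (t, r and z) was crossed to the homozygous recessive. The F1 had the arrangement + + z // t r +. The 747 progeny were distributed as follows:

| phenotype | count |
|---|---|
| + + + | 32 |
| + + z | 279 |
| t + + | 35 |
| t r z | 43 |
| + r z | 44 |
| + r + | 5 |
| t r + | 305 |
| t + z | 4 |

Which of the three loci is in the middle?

The two rarest classes, t + z and + r +, are the double crossovers. Comparing them with the parentals, only the t allele has switched, so t is the middle locus and the order is z – t – r.

t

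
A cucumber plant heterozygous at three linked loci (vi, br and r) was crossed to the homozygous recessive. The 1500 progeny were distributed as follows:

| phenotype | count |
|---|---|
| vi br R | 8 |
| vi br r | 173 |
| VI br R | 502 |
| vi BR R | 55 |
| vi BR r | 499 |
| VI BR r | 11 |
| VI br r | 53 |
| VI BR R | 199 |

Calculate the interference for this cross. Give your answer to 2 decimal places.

0.43

The two most frequent reciprocal classes, VI br R and vi BR r, are the parental types, so the F1 was VI br R / vi BR r.
The two rarest classes, vi br R and VI BR r, are the double crossovers. Comparing them with the parentals, only the vi allele has switched, so vi is the middle locus and the order is br – vi – r.
br–vi: (372 + 19)/1500 = 0.2607; vi–r: (108 + 19)/1500 = 0.0847.
Expected DCO frequency = 0.2607 × 0.0847 ≈ 0.02208; observed = 19/1500 ≈ 0.01267.
Coefficient of coincidence = 0.01267/0.02208 ≈ 0.57; interference = 1 − 0.57 = 0.43.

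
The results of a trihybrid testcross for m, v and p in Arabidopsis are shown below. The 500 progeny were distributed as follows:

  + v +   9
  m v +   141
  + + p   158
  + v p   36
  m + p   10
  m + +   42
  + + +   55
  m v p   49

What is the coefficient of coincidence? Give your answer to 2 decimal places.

The two most frequent reciprocal classes, m v + and + + p, are the parental types, so the F1 was m v + / + + p.
The two rarest classes, + v + and m + p, are the double crossovers. Comparing them with the parentals, only the m allele has switched, so m is the middle locus and the order is p – m – v.
p–m: (104 + 19)/500 = 0.2460; m–v: (78 + 19)/500 = 0.1940.
Expected DCO frequency = 0.2460 × 0.1940 ≈ 0.04772; observed = 19/500 ≈ 0.03800.
Coefficient of coincidence = 0.03800/0.04772 ≈ 0.80.

0.80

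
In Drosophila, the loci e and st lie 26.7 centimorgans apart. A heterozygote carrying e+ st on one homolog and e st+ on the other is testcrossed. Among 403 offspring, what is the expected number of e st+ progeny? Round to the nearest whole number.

148

A map distance of 26.7 centimorgans corresponds to a recombination frequency of 0.267.
The F1 is e+ st / e st+, so e st+ is a parental gamete class with expected frequency (1 − r)/2 = 0.733/2 = 0.3665.
Expected number = 0.3665 × 403 = 147.70 ≈ 148.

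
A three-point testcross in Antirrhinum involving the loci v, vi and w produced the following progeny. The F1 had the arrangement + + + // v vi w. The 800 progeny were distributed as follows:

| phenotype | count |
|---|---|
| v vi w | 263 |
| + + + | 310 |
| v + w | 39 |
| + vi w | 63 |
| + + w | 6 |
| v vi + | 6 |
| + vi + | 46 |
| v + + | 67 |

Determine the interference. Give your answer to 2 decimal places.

The two rarest classes, + + w and v vi +, are the double crossovers. Comparing them with the parentals, only the w allele has switched, so w is the middle locus and the order is v – w – vi.
v–w: (130 + 12)/800 = 0.1775; w–vi: (85 + 12)/800 = 0.1212.
Expected DCO frequency = 0.1775 × 0.1212 ≈ 0.02151; observed = 12/800 ≈ 0.01500.
Coefficient of coincidence = 0.01500/0.02151 ≈ 0.70; interference = 1 − 0.70 = 0.30.

0.30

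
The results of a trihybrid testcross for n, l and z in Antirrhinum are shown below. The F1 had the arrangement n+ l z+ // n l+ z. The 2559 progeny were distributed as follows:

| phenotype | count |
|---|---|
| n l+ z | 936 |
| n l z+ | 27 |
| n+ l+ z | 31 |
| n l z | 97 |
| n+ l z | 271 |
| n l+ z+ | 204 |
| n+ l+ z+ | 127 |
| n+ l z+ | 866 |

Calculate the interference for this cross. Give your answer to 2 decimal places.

0.01

The two rarest classes, n l z+ and n+ l+ z, are the double crossovers. Comparing them with the parentals, only the n allele has switched, so n is the middle locus and the order is l – n – z.
l–n: (224 + 58)/2559 = 0.1102; n–z: (475 + 58)/2559 = 0.2083.
Expected DCO frequency = 0.1102 × 0.2083 ≈ 0.02295; observed = 58/2559 ≈ 0.02267.
Coefficient of coincidence = 0.02267/0.02295 ≈ 0.99; interference = 1 − 0.99 = 0.01.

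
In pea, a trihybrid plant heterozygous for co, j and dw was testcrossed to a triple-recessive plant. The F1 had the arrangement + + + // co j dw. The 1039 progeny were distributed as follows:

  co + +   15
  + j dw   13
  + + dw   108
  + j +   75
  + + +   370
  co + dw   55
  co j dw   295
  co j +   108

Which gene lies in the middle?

co

The two rarest classes, co + + and + j dw, are the double crossovers. Comparing them with the parentals, only the co allele has switched, so co is the middle locus and the order is j – co – dw.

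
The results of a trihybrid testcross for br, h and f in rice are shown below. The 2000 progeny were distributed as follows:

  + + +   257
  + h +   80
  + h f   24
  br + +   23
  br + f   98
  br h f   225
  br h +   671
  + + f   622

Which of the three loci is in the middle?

h

The two most frequent reciprocal classes, br h + and + + f, are the parental types, so the F1 was br h + / + + f.
The two rarest classes, br + + and + h f, are the double crossovers. Comparing them with the parentals, only the h allele has switched, so h is the middle locus and the order is f – h – br.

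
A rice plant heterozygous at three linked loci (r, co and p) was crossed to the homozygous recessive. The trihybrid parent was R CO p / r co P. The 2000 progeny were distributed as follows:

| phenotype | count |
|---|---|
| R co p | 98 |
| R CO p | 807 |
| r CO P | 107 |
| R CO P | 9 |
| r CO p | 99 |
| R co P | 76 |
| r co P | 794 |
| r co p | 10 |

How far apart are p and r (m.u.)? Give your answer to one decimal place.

The two rarest classes, R CO P and r co p, are the double crossovers. Comparing them with the parentals, only the p allele has switched, so p is the middle locus and the order is r – p – co.
Crossovers in the r–p interval produce the single-crossover classes r CO p and R co P (99 + 76 = 175) plus the double crossovers (19).
RF(r–p) = (175 + 19) / 2000 = 194/2000 = 0.0970 → 9.7 m.u.

9.7 m.u.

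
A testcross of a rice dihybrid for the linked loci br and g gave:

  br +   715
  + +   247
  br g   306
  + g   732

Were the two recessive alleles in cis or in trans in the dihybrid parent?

trans

The two most frequent classes are + g (732) and br + (715); these are the parental (non-recombinant) types.
So the F1 carried + g on one chromosome and br + on the other — the recessive alleles are on opposite chromosomes (trans / repulsion).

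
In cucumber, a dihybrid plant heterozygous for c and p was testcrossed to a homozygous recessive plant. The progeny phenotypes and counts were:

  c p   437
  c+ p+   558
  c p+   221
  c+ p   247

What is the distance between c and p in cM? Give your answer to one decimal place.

The two most frequent classes, c+ p+ (558) and c p (437), are the parental types, so the F1 was c+ p+ / c p.
The recombinant classes are c+ p and c p+: 247 + 221 = 468.
Recombination frequency = 468/1463 = 0.3199 ≈ 32.0%, i.e. 32.0 cM.

32.0 cM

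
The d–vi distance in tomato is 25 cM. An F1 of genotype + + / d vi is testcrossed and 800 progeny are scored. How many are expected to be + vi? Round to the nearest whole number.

A map distance of 25 cM corresponds to a recombination frequency of 0.250.
The F1 is + + / d vi, so + vi is a recombinant gamete class with expected frequency r/2 = 0.250/2 = 0.1250.
Expected number = 0.1250 × 800 = 100.00 ≈ 100.

100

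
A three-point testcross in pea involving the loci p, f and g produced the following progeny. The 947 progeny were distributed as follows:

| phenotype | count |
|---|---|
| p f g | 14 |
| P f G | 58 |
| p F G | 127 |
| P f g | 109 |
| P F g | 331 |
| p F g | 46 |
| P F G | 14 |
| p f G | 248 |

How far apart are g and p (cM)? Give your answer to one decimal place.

13.9 cM

The two most frequent reciprocal classes, P F g and p f G, are the parental types, so the F1 was P F g / p f G.
The two rarest classes, P F G and p f g, are the double crossovers. Comparing them with the parentals, only the g allele has switched, so g is the middle locus and the order is f – g – p.
Crossovers in the g–p interval produce the single-crossover classes p F g and P f G (46 + 58 = 104) plus the double crossovers (28).
RF(g–p) = (104 + 28) / 947 = 132/947 = 0.1394 → 13.9 cM.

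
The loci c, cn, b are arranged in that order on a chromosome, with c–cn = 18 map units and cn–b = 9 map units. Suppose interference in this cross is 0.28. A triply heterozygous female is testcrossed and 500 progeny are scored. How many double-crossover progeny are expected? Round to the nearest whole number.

Map distances give recombination frequencies of 0.180 and 0.090 for the two intervals.
With interference 0.28 (so coincidence = 0.72), expected double-crossover frequency = 0.180 × 0.090 × 0.72 = 0.01166.
Expected number = 0.01166 × 500 = 5.83 ≈ 6.

6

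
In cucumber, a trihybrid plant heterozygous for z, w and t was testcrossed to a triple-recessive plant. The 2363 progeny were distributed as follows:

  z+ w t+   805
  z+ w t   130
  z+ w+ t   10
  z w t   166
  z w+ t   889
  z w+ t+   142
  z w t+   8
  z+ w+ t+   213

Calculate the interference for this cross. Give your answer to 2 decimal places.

0.63

The two most frequent reciprocal classes, z+ w t+ and z w+ t, are the parental types, so the F1 was z+ w t+ / z w+ t.
The two rarest classes, z w t+ and z+ w+ t, are the double crossovers. Comparing them with the parentals, only the z allele has switched, so z is the middle locus and the order is t – z – w.
t–z: (272 + 18)/2363 = 0.1227; z–w: (379 + 18)/2363 = 0.1680.
Expected DCO frequency = 0.1227 × 0.1680 ≈ 0.02061; observed = 18/2363 ≈ 0.00762.
Coefficient of coincidence = 0.00762/0.02061 ≈ 0.37; interference = 1 − 0.37 = 0.63.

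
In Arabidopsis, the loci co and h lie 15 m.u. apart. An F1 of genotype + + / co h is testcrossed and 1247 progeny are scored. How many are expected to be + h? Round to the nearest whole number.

A map distance of 15 m.u. corresponds to a recombination frequency of 0.150.
The F1 is + + / co h, so + h is a recombinant gamete class with expected frequency r/2 = 0.150/2 = 0.0750.
Expected number = 0.0750 × 1247 = 93.52 ≈ 94.

94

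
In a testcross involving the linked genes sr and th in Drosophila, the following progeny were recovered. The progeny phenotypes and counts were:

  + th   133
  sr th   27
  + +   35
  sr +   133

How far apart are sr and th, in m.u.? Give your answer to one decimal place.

18.9 m.u.

The two most frequent classes, + th (133) and sr + (133), are the parental types, so the F1 was + th / sr +.
The recombinant classes are + + and sr th: 35 + 27 = 62.
Recombination frequency = 62/328 = 0.1890 ≈ 18.9%, i.e. 18.9 m.u.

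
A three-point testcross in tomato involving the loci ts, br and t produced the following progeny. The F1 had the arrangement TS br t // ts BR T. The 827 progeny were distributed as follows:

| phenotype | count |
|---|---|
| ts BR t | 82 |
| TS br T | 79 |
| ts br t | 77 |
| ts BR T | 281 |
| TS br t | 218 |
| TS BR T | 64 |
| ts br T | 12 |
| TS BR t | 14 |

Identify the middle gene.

br

The two rarest classes, TS BR t and ts br T, are the double crossovers. Comparing them with the parentals, only the br allele has switched, so br is the middle locus and the order is ts – br – t.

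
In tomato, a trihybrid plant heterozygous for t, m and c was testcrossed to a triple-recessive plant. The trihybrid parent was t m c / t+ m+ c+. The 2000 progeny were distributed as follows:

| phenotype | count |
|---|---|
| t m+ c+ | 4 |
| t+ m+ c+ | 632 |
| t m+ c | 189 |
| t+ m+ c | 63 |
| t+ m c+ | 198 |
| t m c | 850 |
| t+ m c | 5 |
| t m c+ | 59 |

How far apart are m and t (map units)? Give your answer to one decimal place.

The two rarest classes, t+ m c and t m+ c+, are the double crossovers. Comparing them with the parentals, only the t allele has switched, so t is the middle locus and the order is c – t – m.
Crossovers in the t–m interval produce the single-crossover classes t m+ c and t+ m c+ (189 + 198 = 387) plus the double crossovers (9).
RF(t–m) = (387 + 9) / 2000 = 396/2000 = 0.1980 → 19.8 map units.

19.8 map units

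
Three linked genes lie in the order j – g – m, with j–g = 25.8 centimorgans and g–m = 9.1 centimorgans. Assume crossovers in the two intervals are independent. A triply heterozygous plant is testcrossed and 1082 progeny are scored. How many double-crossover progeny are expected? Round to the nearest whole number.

Map distances give recombination frequencies of 0.258 and 0.091 for the two intervals.
With no interference, expected double-crossover frequency = 0.258 × 0.091 = 0.02348.
Expected number = 0.02348 × 1082 = 25.40 ≈ 25.

25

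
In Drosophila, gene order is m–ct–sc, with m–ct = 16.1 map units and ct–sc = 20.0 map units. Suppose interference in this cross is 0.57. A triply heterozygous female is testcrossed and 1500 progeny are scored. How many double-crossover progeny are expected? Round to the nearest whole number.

Map distances give recombination frequencies of 0.161 and 0.200 for the two intervals.
With interference 0.57 (so coincidence = 0.43), expected double-crossover frequency = 0.161 × 0.200 × 0.43 = 0.01385.
Expected number = 0.01385 × 1500 = 20.77 ≈ 21.

21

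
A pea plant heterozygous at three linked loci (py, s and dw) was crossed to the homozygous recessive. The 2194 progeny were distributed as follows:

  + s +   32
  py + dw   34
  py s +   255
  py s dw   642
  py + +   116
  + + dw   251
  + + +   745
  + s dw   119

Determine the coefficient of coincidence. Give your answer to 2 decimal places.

The two most frequent reciprocal classes, + + + and py s dw, are the parental types, so the F1 was + + + / py s dw.
The two rarest classes, + s + and py + dw, are the double crossovers. Comparing them with the parentals, only the s allele has switched, so s is the middle locus and the order is py – s – dw.
py–s: (235 + 66)/2194 = 0.1372; s–dw: (506 + 66)/2194 = 0.2607.
Expected DCO frequency = 0.1372 × 0.2607 ≈ 0.03577; observed = 66/2194 ≈ 0.03008.
Coefficient of coincidence = 0.03008/0.03577 ≈ 0.84.

0.84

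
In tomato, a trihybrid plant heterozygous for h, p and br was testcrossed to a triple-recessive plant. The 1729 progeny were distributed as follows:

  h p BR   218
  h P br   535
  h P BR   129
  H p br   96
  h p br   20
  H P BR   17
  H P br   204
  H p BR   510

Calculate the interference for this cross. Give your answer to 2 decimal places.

0.47

The two most frequent reciprocal classes, H p BR and h P br, are the parental types, so the F1 was H p BR / h P br.
The two rarest classes, H P BR and h p br, are the double crossovers. Comparing them with the parentals, only the p allele has switched, so p is the middle locus and the order is br – p – h.
br–p: (225 + 37)/1729 = 0.1515; p–h: (422 + 37)/1729 = 0.2655.
Expected DCO frequency = 0.1515 × 0.2655 ≈ 0.04022; observed = 37/1729 ≈ 0.02140.
Coefficient of coincidence = 0.02140/0.04022 ≈ 0.53; interference = 1 − 0.53 = 0.47.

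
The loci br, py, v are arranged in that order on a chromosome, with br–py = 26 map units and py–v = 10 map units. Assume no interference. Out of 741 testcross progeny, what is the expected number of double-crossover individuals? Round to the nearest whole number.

19

Map distances give recombination frequencies of 0.260 and 0.100 for the two intervals.
With no interference, expected double-crossover frequency = 0.260 × 0.100 = 0.02600.
Expected number = 0.02600 × 741 = 19.27 ≈ 19.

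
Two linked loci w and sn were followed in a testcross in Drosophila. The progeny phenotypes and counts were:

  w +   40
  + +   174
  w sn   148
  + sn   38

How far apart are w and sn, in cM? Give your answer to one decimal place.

The two most frequent classes, + + (174) and w sn (148), are the parental types, so the F1 was + + / w sn.
The recombinant classes are + sn and w +: 38 + 40 = 78.
Recombination frequency = 78/400 = 0.1950 ≈ 19.5%, i.e. 19.5 cM.

19.5 cM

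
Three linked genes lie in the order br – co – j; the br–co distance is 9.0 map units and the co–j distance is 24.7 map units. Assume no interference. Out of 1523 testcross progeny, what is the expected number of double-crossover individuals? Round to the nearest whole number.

34

Map distances give recombination frequencies of 0.090 and 0.247 for the two intervals.
With no interference, expected double-crossover frequency = 0.090 × 0.247 = 0.02223.
Expected number = 0.02223 × 1523 = 33.86 ≈ 34.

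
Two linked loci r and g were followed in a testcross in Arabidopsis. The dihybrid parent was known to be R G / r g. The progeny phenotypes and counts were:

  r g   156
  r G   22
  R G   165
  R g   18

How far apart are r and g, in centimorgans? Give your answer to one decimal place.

The recombinant classes are R g and r G: 18 + 22 = 40.
Recombination frequency = 40/361 = 0.1108 ≈ 11.1%, i.e. 11.1 centimorgans.

11.1 centimorgans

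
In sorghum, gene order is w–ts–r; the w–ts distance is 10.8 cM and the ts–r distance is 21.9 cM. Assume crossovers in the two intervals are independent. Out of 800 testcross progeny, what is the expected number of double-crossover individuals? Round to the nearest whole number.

19

Map distances give recombination frequencies of 0.108 and 0.219 for the two intervals.
With no interference, expected double-crossover frequency = 0.108 × 0.219 = 0.02365.
Expected number = 0.02365 × 800 = 18.92 ≈ 19.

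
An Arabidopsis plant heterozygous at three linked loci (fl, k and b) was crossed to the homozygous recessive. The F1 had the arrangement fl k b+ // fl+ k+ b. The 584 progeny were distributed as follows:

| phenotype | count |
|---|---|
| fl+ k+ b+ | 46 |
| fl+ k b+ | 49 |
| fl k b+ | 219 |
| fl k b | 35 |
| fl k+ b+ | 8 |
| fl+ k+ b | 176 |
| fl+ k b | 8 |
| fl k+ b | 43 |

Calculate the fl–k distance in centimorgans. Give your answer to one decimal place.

The two rarest classes, fl k+ b+ and fl+ k b, are the double crossovers. Comparing them with the parentals, only the k allele has switched, so k is the middle locus and the order is b – k – fl.
Crossovers in the k–fl interval produce the single-crossover classes fl+ k b+ and fl k+ b (49 + 43 = 92) plus the double crossovers (16).
RF(k–fl) = (92 + 16) / 584 = 108/584 = 0.1849 → 18.5 centimorgans.

18.5 centimorgans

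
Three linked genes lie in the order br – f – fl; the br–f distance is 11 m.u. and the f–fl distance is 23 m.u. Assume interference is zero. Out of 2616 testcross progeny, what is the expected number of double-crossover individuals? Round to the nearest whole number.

Map distances give recombination frequencies of 0.110 and 0.230 for the two intervals.
With no interference, expected double-crossover frequency = 0.110 × 0.230 = 0.02530.
Expected number = 0.02530 × 2616 = 66.18 ≈ 66.

66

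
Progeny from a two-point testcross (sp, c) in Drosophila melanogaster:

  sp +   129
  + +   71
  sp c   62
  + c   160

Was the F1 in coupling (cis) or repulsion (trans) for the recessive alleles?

The two most frequent classes are + c (160) and sp + (129); these are the parental (non-recombinant) types.
So the F1 carried + c on one chromosome and sp + on the other — the recessive alleles are on opposite chromosomes (trans / repulsion).

trans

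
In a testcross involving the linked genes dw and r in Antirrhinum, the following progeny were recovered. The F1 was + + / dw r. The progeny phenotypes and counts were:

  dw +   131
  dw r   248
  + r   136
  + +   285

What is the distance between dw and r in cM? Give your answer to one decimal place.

The recombinant classes are + r and dw +: 136 + 131 = 267.
Recombination frequency = 267/800 = 0.3337 ≈ 33.4%, i.e. 33.4 cM.

33.4 cM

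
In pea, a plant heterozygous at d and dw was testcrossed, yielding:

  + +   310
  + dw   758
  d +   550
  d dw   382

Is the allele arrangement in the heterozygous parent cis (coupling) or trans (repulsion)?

The two most frequent classes are + dw (758) and d + (550); these are the parental (non-recombinant) types.
So the F1 carried + dw on one chromosome and d + on the other — the recessive alleles are on opposite chromosomes (trans / repulsion).

trans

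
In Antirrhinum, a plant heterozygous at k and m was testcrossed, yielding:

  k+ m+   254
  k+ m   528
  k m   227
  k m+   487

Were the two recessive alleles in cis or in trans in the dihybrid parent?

The two most frequent classes are k+ m (528) and k m+ (487); these are the parental (non-recombinant) types.
So the F1 carried k+ m on one chromosome and k m+ on the other — the recessive alleles are on opposite chromosomes (trans / repulsion).

trans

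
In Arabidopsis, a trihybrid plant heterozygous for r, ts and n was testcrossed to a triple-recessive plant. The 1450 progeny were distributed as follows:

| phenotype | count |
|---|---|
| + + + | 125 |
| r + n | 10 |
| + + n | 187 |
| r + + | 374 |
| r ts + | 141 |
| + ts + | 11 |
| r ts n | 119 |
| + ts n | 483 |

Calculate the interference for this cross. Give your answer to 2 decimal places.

The two most frequent reciprocal classes, + ts n and r + +, are the parental types, so the F1 was + ts n / r + +.
The two rarest classes, + ts + and r + n, are the double crossovers. Comparing them with the parentals, only the n allele has switched, so n is the middle locus and the order is r – n – ts.
r–n: (244 + 21)/1450 = 0.1828; n–ts: (328 + 21)/1450 = 0.2407.
Expected DCO frequency = 0.1828 × 0.2407 ≈ 0.04400; observed = 21/1450 ≈ 0.01448.
Coefficient of coincidence = 0.01448/0.04400 ≈ 0.33; interference = 1 − 0.33 = 0.67.

0.67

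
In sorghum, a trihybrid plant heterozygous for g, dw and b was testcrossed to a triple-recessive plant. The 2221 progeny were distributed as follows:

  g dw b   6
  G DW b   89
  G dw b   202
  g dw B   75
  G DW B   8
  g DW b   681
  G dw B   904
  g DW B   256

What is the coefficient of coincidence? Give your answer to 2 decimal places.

0.37

The two most frequent reciprocal classes, G dw B and g DW b, are the parental types, so the F1 was G dw B / g DW b.
The two rarest classes, G DW B and g dw b, are the double crossovers. Comparing them with the parentals, only the dw allele has switched, so dw is the middle locus and the order is b – dw – g.
b–dw: (458 + 14)/2221 = 0.2125; dw–g: (164 + 14)/2221 = 0.0801.
Expected DCO frequency = 0.2125 × 0.0801 ≈ 0.01702; observed = 14/2221 ≈ 0.00630.
Coefficient of coincidence = 0.00630/0.01702 ≈ 0.37.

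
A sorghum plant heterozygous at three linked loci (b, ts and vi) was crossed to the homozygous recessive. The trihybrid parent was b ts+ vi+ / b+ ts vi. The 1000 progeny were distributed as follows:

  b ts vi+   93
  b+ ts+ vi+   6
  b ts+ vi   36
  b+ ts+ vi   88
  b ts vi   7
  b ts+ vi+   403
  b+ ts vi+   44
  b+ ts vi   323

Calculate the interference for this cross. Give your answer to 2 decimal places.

The two rarest classes, b+ ts+ vi+ and b ts vi, are the double crossovers. Comparing them with the parentals, only the b allele has switched, so b is the middle locus and the order is vi – b – ts.
vi–b: (80 + 13)/1000 = 0.0930; b–ts: (181 + 13)/1000 = 0.1940.
Expected DCO frequency = 0.0930 × 0.1940 ≈ 0.01804; observed = 13/1000 ≈ 0.01300.
Coefficient of coincidence = 0.01300/0.01804 ≈ 0.72; interference = 1 − 0.72 = 0.28.

0.28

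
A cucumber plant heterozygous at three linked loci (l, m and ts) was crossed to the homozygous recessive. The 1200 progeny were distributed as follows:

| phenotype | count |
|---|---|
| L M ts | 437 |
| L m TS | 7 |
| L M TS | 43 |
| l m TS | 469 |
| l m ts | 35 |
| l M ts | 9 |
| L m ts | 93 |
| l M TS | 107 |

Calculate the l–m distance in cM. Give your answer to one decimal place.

18.0 cM

The two most frequent reciprocal classes, L M ts and l m TS, are the parental types, so the F1 was L M ts / l m TS.
The two rarest classes, l M ts and L m TS, are the double crossovers. Comparing them with the parentals, only the l allele has switched, so l is the middle locus and the order is m – l – ts.
Crossovers in the m–l interval produce the single-crossover classes L m ts and l M TS (93 + 107 = 200) plus the double crossovers (16).
RF(m–l) = (200 + 16) / 1200 = 216/1200 = 0.1800 → 18.0 cM.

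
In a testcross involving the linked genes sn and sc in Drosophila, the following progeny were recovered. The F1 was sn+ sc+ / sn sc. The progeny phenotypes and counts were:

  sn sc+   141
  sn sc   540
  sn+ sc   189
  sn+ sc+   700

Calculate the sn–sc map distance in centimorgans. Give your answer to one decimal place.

21.0 centimorgans

The recombinant classes are sn+ sc and sn sc+: 189 + 141 = 330.
Recombination frequency = 330/1570 = 0.2102 ≈ 21.0%, i.e. 21.0 centimorgans.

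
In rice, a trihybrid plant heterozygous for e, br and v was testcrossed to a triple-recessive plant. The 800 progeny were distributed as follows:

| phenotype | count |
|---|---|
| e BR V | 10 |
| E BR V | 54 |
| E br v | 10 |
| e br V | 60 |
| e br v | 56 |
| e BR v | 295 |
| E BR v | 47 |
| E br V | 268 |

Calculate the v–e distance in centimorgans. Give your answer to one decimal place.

The two most frequent reciprocal classes, e BR v and E br V, are the parental types, so the F1 was e BR v / E br V.
The two rarest classes, e BR V and E br v, are the double crossovers. Comparing them with the parentals, only the v allele has switched, so v is the middle locus and the order is e – v – br.
Crossovers in the e–v interval produce the single-crossover classes E BR v and e br V (47 + 60 = 107) plus the double crossovers (20).
RF(e–v) = (107 + 20) / 800 = 127/800 = 0.1588 → 15.9 centimorgans.

15.9 centimorgans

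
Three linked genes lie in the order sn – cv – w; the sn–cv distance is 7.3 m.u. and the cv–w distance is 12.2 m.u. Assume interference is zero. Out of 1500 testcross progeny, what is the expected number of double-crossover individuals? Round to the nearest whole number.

13

Map distances give recombination frequencies of 0.073 and 0.122 for the two intervals.
With no interference, expected double-crossover frequency = 0.073 × 0.122 = 0.00891.
Expected number = 0.00891 × 1500 = 13.36 ≈ 13.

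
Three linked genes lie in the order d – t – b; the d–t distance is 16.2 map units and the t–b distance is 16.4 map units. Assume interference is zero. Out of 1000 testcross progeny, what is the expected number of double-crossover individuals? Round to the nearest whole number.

27

Map distances give recombination frequencies of 0.162 and 0.164 for the two intervals.
With no interference, expected double-crossover frequency = 0.162 × 0.164 = 0.02657.
Expected number = 0.02657 × 1000 = 26.57 ≈ 27.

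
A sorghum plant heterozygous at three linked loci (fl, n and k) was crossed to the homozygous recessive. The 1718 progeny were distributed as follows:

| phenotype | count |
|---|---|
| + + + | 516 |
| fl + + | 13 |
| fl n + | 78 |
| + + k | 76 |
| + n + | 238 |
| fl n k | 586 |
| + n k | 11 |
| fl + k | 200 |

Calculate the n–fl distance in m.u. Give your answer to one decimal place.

The two most frequent reciprocal classes, + + + and fl n k, are the parental types, so the F1 was + + + / fl n k.
The two rarest classes, fl + + and + n k, are the double crossovers. Comparing them with the parentals, only the fl allele has switched, so fl is the middle locus and the order is n – fl – k.
Crossovers in the n–fl interval produce the single-crossover classes + n + and fl + k (238 + 200 = 438) plus the double crossovers (24).
RF(n–fl) = (438 + 24) / 1718 = 462/1718 = 0.2689 → 26.9 m.u.

26.9 m.u.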